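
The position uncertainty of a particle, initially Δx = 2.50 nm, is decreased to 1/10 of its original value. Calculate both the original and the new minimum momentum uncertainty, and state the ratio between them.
Original Δp_min = 2.109 × 10^-26 kg·m/s; new Δp'_min = 2.109 × 10^-25 kg·m/s; ratio Δp'_min/Δp_min = 10.

From the uncertainty principle ΔxΔp ≥ ℏ/2, the minimum momentum uncertainty is Δp_min = ℏ/(2Δx).

Original (Δx = 2.50 nm = 2.500e-09 m):
Δp_min = (1.055e-34 J·s)/(2 × 2.500e-09 m) = 2.109e-26 kg·m/s

When Δx → (1/10)Δx:
Δp'_min = ℏ/(2 × (1/10)Δx) = 10 × ℏ/(2Δx) = 10 × Δp_min
Δp'_min = 10 × 2.109e-26 kg·m/s = 2.109e-25 kg·m/s

Since Δp_min ∝ 1/Δx, when Δx is decreased to 1/10 of its original value, Δp_min increases to 10 times its original value.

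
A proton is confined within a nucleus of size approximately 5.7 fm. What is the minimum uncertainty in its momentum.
9.251 × 10^-21 kg·m/s

Using the Heisenberg uncertainty principle:
ΔxΔp ≥ ℏ/2

With Δx ≈ L = 5.700e-15 m (the confinement size):
Δp_min = ℏ/(2Δx)
Δp_min = (1.055e-34 J·s) / (2 × 5.700e-15 m)
Δp_min = 9.251e-21 kg·m/s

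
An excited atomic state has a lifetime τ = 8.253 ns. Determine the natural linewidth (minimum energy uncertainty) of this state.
39.877 neV

Using the energy-time uncertainty principle:
ΔEΔt ≥ ℏ/2

The lifetime τ represents the time uncertainty Δt.
The natural linewidth (minimum energy uncertainty) is:

ΔE = ℏ/(2τ)
ΔE = (1.055e-34 J·s) / (2 × 8.253e-09 s)
ΔE = 6.389e-27 J = 39.877 neV

This natural linewidth limits the precision of spectroscopic measurements.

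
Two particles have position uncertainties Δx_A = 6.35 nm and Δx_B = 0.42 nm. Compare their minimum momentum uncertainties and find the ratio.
Particle B has the larger minimum momentum uncertainty, by a factor of 15.12.

For each particle, the minimum momentum uncertainty is Δp_min = ℏ/(2Δx):

Particle A: Δp_A = ℏ/(2×6.350e-09 m) = 8.304e-27 kg·m/s
Particle B: Δp_B = ℏ/(2×4.200e-10 m) = 1.255e-25 kg·m/s

Ratio: Δp_B/Δp_A = 15.12

Since Δp_min ∝ 1/Δx, the particle with smaller position uncertainty (B) has larger momentum uncertainty.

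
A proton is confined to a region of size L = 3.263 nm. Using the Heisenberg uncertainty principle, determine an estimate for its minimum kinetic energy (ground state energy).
487.214 neV

Using the uncertainty principle to estimate ground state energy:

1. The position uncertainty is approximately the confinement size:
   Δx ≈ L = 3.263e-09 m

2. From ΔxΔp ≥ ℏ/2, the minimum momentum uncertainty is:
   Δp ≈ ℏ/(2L) = 1.616e-26 kg·m/s

3. The kinetic energy is approximately:
   KE ≈ (Δp)²/(2m) = (1.616e-26)²/(2 × 1.673e-27 kg)
   KE ≈ 7.806e-26 J = 487.214 neV

This is an order-of-magnitude estimate of the ground state energy.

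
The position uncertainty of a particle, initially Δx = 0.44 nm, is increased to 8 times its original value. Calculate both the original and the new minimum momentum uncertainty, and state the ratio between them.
Original Δp_min = 1.198 × 10^-25 kg·m/s; new Δp'_min = 1.498 × 10^-26 kg·m/s; ratio Δp'_min/Δp_min = 1/8.

From the uncertainty principle ΔxΔp ≥ ℏ/2, the minimum momentum uncertainty is Δp_min = ℏ/(2Δx).

Original (Δx = 0.44 nm = 4.400e-10 m):
Δp_min = (1.055e-34 J·s)/(2 × 4.400e-10 m) = 1.198e-25 kg·m/s

When Δx → 8Δx:
Δp'_min = ℏ/(2 × 8Δx) = (1/8) × ℏ/(2Δx) = (1/8) × Δp_min
Δp'_min = 1/8 × 1.198e-25 kg·m/s = 1.498e-26 kg·m/s

Since Δp_min ∝ 1/Δx, when Δx is increased to 8 times its original value, Δp_min decreases to 1/8 of its original value.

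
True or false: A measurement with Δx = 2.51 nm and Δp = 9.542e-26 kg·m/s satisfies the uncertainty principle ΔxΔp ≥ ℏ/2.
Yes, it satisfies the uncertainty principle.

Calculate the product ΔxΔp:
ΔxΔp = (2.510e-09 m) × (9.542e-26 kg·m/s)
ΔxΔp = 2.395e-34 J·s

Compare to the minimum allowed value ℏ/2:
ℏ/2 = 5.273e-35 J·s

Since ΔxΔp = 2.395e-34 J·s ≥ 5.273e-35 J·s = ℏ/2,
the measurement satisfies the uncertainty principle.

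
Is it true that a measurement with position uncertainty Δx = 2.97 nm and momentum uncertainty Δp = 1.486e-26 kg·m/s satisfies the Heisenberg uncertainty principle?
No, it violates the uncertainty principle (impossible measurement).

Calculate the product ΔxΔp:
ΔxΔp = (2.970e-09 m) × (1.486e-26 kg·m/s)
ΔxΔp = 4.413e-35 J·s

Compare to the minimum allowed value ℏ/2:
ℏ/2 = 5.273e-35 J·s

Since ΔxΔp = 4.413e-35 J·s < 5.273e-35 J·s = ℏ/2,
the measurement violates the uncertainty principle.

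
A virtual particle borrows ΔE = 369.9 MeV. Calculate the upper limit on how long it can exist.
8.897 × 10^-25 s

Using the energy-time uncertainty principle:
ΔEΔt ≥ ℏ/2

For a virtual particle borrowing energy ΔE, the maximum lifetime is:
Δt_max = ℏ/(2ΔE)

Converting energy:
ΔE = 369.9 MeV = 5.926e-11 J

Δt_max = (1.055e-34 J·s) / (2 × 5.926e-11 J)
Δt_max = 8.897e-25 s = 8.897 × 10^-25 s

Virtual particles with higher borrowed energy exist for shorter times.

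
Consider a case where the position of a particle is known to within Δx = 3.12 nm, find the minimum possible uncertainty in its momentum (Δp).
1.690 × 10^-26 kg·m/s

Using the Heisenberg uncertainty principle:
ΔxΔp ≥ ℏ/2

The minimum uncertainty in momentum is:
Δp_min = ℏ/(2Δx)
Δp_min = (1.055e-34 J·s) / (2 × 3.120e-09 m)
Δp_min = 1.690e-26 kg·m/s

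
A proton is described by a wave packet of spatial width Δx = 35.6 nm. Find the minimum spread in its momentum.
1.481 × 10^-27 kg·m/s

For a wave packet, the spatial width Δx and momentum spread Δp are related by the uncertainty principle:
ΔxΔp ≥ ℏ/2

The minimum momentum spread is:
Δp_min = ℏ/(2Δx)
Δp_min = (1.055e-34 J·s) / (2 × 3.560e-08 m)
Δp_min = 1.481e-27 kg·m/s

A wave packet cannot have both a well-defined position and well-defined momentum.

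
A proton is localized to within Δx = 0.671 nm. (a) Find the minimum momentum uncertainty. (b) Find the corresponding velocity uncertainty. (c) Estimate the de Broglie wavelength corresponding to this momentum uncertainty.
(a) Δp_min = 7.858 × 10^-26 kg·m/s
(b) Δv_min = 46.981 m/s
(c) λ_dB = 8.432 nm

Step-by-step:

(a) From the uncertainty principle:
Δp_min = ℏ/(2Δx) = (1.055e-34 J·s)/(2 × 6.710e-10 m) = 7.858e-26 kg·m/s

(b) The velocity uncertainty:
Δv = Δp/m = (7.858e-26 kg·m/s)/(1.673e-27 kg) = 4.698e+01 m/s = 46.981 m/s

(c) The de Broglie wavelength for this momentum:
λ = h/p = (6.626e-34 J·s)/(7.858e-26 kg·m/s) = 8.432e-09 m = 8.432 nm

Note: The de Broglie wavelength is comparable to the localization size, as expected from wave-particle duality.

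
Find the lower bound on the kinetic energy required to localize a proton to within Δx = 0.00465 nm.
239.910 meV

Localizing a particle requires giving it sufficient momentum uncertainty:

1. From uncertainty principle: Δp ≥ ℏ/(2Δx)
   Δp_min = (1.055e-34 J·s) / (2 × 4.650e-12 m)
   Δp_min = 1.134e-23 kg·m/s

2. This momentum uncertainty corresponds to kinetic energy:
   KE ≈ (Δp)²/(2m) = (1.134e-23)²/(2 × 1.673e-27 kg)
   KE = 3.844e-20 J = 239.910 meV

Tighter localization requires more energy.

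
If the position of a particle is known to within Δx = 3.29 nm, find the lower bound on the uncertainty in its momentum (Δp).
1.603 × 10^-26 kg·m/s

Using the Heisenberg uncertainty principle:
ΔxΔp ≥ ℏ/2

The minimum uncertainty in momentum is:
Δp_min = ℏ/(2Δx)
Δp_min = (1.055e-34 J·s) / (2 × 3.290e-09 m)
Δp_min = 1.603e-26 kg·m/s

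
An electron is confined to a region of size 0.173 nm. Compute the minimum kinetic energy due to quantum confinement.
318.252 meV

Using the uncertainty principle:

1. Position uncertainty: Δx ≈ 1.730e-10 m
2. Minimum momentum uncertainty: Δp = ℏ/(2Δx) = 3.048e-25 kg·m/s
3. Minimum kinetic energy:
   KE = (Δp)²/(2m) = (3.048e-25)²/(2 × 9.109e-31 kg)
   KE = 5.099e-20 J = 318.252 meV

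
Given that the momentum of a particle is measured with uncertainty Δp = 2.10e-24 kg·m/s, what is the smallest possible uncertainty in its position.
25.109 pm

Using the Heisenberg uncertainty principle:
ΔxΔp ≥ ℏ/2

The minimum uncertainty in position is:
Δx_min = ℏ/(2Δp)
Δx_min = (1.055e-34 J·s) / (2 × 2.100e-24 kg·m/s)
Δx_min = 2.511e-11 m = 25.109 pm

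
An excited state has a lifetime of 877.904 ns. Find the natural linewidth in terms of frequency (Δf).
90.645 kHz

Using the energy-time uncertainty principle and E = hf:
ΔEΔt ≥ ℏ/2
hΔf·Δt ≥ ℏ/2

The minimum frequency uncertainty is:
Δf = ℏ/(2hτ) = 1/(4πτ)
Δf = 1/(4π × 8.779e-07 s)
Δf = 9.064e+04 Hz = 90.645 kHz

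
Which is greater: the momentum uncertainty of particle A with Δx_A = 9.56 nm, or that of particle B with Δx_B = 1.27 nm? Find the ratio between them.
Particle B has the larger minimum momentum uncertainty, by a factor of 7.53.

For each particle, the minimum momentum uncertainty is Δp_min = ℏ/(2Δx):

Particle A: Δp_A = ℏ/(2×9.560e-09 m) = 5.516e-27 kg·m/s
Particle B: Δp_B = ℏ/(2×1.270e-09 m) = 4.152e-26 kg·m/s

Ratio: Δp_B/Δp_A = 7.53

Since Δp_min ∝ 1/Δx, the particle with smaller position uncertainty (B) has larger momentum uncertainty.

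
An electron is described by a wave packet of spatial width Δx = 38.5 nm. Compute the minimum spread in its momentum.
1.370 × 10^-27 kg·m/s

For a wave packet, the spatial width Δx and momentum spread Δp are related by the uncertainty principle:
ΔxΔp ≥ ℏ/2

The minimum momentum spread is:
Δp_min = ℏ/(2Δx)
Δp_min = (1.055e-34 J·s) / (2 × 3.850e-08 m)
Δp_min = 1.370e-27 kg·m/s

A wave packet cannot have both a well-defined position and well-defined momentum.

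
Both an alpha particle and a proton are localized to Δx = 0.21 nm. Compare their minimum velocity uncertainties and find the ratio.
The proton has the larger minimum velocity uncertainty, by a ratio of 4.0.

For both particles, Δp_min = ℏ/(2Δx) = 2.511e-25 kg·m/s (same for both).

The velocity uncertainty is Δv = Δp/m:
- alpha particle: Δv = 2.511e-25 / 6.645e-27 = 3.779e+01 m/s = 37.788 m/s
- proton: Δv = 2.511e-25 / 1.673e-27 = 1.501e+02 m/s = 150.117 m/s

Ratio: 1.501e+02 / 3.779e+01 = 4.0

The lighter particle has larger velocity uncertainty because Δv ∝ 1/m.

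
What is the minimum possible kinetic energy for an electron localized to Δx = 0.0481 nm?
4.117 eV

Localizing a particle requires giving it sufficient momentum uncertainty:

1. From uncertainty principle: Δp ≥ ℏ/(2Δx)
   Δp_min = (1.055e-34 J·s) / (2 × 4.810e-11 m)
   Δp_min = 1.096e-24 kg·m/s

2. This momentum uncertainty corresponds to kinetic energy:
   KE ≈ (Δp)²/(2m) = (1.096e-24)²/(2 × 9.109e-31 kg)
   KE = 6.596e-19 J = 4.117 eV

Tighter localization requires more energy.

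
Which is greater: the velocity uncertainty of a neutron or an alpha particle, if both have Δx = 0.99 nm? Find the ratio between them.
The neutron has the larger minimum velocity uncertainty, by a ratio of 4.0.

For both particles, Δp_min = ℏ/(2Δx) = 5.326e-26 kg·m/s (same for both).

The velocity uncertainty is Δv = Δp/m:
- neutron: Δv = 5.326e-26 / 1.675e-27 = 3.180e+01 m/s = 31.799 m/s
- alpha particle: Δv = 5.326e-26 / 6.645e-27 = 8.016e+00 m/s = 8.016 m/s

Ratio: 3.180e+01 / 8.016e+00 = 4.0

The lighter particle has larger velocity uncertainty because Δv ∝ 1/m.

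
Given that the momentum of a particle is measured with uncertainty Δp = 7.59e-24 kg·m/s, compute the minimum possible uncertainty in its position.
6.947 pm

Using the Heisenberg uncertainty principle:
ΔxΔp ≥ ℏ/2

The minimum uncertainty in position is:
Δx_min = ℏ/(2Δp)
Δx_min = (1.055e-34 J·s) / (2 × 7.590e-24 kg·m/s)
Δx_min = 6.947e-12 m = 6.947 pm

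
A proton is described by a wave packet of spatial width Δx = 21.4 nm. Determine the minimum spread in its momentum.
2.464 × 10^-27 kg·m/s

For a wave packet, the spatial width Δx and momentum spread Δp are related by the uncertainty principle:
ΔxΔp ≥ ℏ/2

The minimum momentum spread is:
Δp_min = ℏ/(2Δx)
Δp_min = (1.055e-34 J·s) / (2 × 2.140e-08 m)
Δp_min = 2.464e-27 kg·m/s

A wave packet cannot have both a well-defined position and well-defined momentum.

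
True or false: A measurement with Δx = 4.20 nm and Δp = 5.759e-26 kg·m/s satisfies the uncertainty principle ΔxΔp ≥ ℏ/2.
Yes, it satisfies the uncertainty principle.

Calculate the product ΔxΔp:
ΔxΔp = (4.200e-09 m) × (5.759e-26 kg·m/s)
ΔxΔp = 2.419e-34 J·s

Compare to the minimum allowed value ℏ/2:
ℏ/2 = 5.273e-35 J·s

Since ΔxΔp = 2.419e-34 J·s ≥ 5.273e-35 J·s = ℏ/2,
the measurement satisfies the uncertainty principle.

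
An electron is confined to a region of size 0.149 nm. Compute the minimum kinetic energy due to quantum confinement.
429.033 meV

Using the uncertainty principle:

1. Position uncertainty: Δx ≈ 1.490e-10 m
2. Minimum momentum uncertainty: Δp = ℏ/(2Δx) = 3.539e-25 kg·m/s
3. Minimum kinetic energy:
   KE = (Δp)²/(2m) = (3.539e-25)²/(2 × 9.109e-31 kg)
   KE = 6.874e-20 J = 429.033 meV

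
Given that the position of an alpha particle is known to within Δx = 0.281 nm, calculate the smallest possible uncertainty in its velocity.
28.240 m/s

Using the Heisenberg uncertainty principle and Δp = mΔv:
ΔxΔp ≥ ℏ/2
Δx(mΔv) ≥ ℏ/2

The minimum uncertainty in velocity is:
Δv_min = ℏ/(2mΔx)
Δv_min = (1.055e-34 J·s) / (2 × 6.645e-27 kg × 2.810e-10 m)
Δv_min = 2.824e+01 m/s = 28.240 m/s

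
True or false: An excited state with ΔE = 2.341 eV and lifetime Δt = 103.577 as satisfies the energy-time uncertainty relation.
No, it violates the uncertainty relation.

Calculate the product ΔEΔt:
ΔE = 2.341 eV = 3.751e-19 J
ΔEΔt = (3.751e-19 J) × (1.036e-16 s)
ΔEΔt = 3.885e-35 J·s

Compare to the minimum allowed value ℏ/2:
ℏ/2 = 5.273e-35 J·s

Since ΔEΔt = 3.885e-35 J·s < 5.273e-35 J·s = ℏ/2,
this violates the uncertainty relation.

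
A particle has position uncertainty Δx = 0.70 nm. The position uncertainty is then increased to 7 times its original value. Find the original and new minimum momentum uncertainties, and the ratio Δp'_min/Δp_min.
Original Δp_min = 7.533 × 10^-26 kg·m/s; new Δp'_min = 1.076 × 10^-26 kg·m/s; ratio Δp'_min/Δp_min = 1/7.

From the uncertainty principle ΔxΔp ≥ ℏ/2, the minimum momentum uncertainty is Δp_min = ℏ/(2Δx).

Original (Δx = 0.70 nm = 7.000e-10 m):
Δp_min = (1.055e-34 J·s)/(2 × 7.000e-10 m) = 7.533e-26 kg·m/s

When Δx → 7Δx:
Δp'_min = ℏ/(2 × 7Δx) = (1/7) × ℏ/(2Δx) = (1/7) × Δp_min
Δp'_min = 1/7 × 7.533e-26 kg·m/s = 1.076e-26 kg·m/s

Since Δp_min ∝ 1/Δx, when Δx is increased to 7 times its original value, Δp_min decreases to 1/7 of its original value.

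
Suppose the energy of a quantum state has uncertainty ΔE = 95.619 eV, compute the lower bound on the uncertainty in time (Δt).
3.442 as

Using the energy-time uncertainty principle:
ΔEΔt ≥ ℏ/2

The minimum uncertainty in time is:
Δt_min = ℏ/(2ΔE)
Δt_min = (1.055e-34 J·s) / (2 × 1.532e-17 J)
Δt_min = 3.442e-18 s = 3.442 as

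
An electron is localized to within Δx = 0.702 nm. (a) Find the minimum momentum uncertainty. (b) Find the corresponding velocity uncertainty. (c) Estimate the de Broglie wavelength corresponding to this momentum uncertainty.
(a) Δp_min = 7.511 × 10^-26 kg·m/s
(b) Δv_min = 82.456 km/s
(c) λ_dB = 8.822 nm

Step-by-step:

(a) From the uncertainty principle:
Δp_min = ℏ/(2Δx) = (1.055e-34 J·s)/(2 × 7.020e-10 m) = 7.511e-26 kg·m/s

(b) The velocity uncertainty:
Δv = Δp/m = (7.511e-26 kg·m/s)/(9.109e-31 kg) = 8.246e+04 m/s = 82.456 km/s

(c) The de Broglie wavelength for this momentum:
λ = h/p = (6.626e-34 J·s)/(7.511e-26 kg·m/s) = 8.822e-09 m = 8.822 nm

Note: The de Broglie wavelength is comparable to the localization size, as expected from wave-particle duality.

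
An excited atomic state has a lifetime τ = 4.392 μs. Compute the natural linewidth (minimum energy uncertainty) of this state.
74.933 peV

Using the energy-time uncertainty principle:
ΔEΔt ≥ ℏ/2

The lifetime τ represents the time uncertainty Δt.
The natural linewidth (minimum energy uncertainty) is:

ΔE = ℏ/(2τ)
ΔE = (1.055e-34 J·s) / (2 × 4.392e-06 s)
ΔE = 1.201e-29 J = 74.933 peV

This natural linewidth limits the precision of spectroscopic measurements.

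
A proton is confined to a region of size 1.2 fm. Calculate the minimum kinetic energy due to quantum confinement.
3.602 MeV

Using the uncertainty principle:

1. Position uncertainty: Δx ≈ 1.200e-15 m
2. Minimum momentum uncertainty: Δp = ℏ/(2Δx) = 4.394e-20 kg·m/s
3. Minimum kinetic energy:
   KE = (Δp)²/(2m) = (4.394e-20)²/(2 × 1.673e-27 kg)
   KE = 5.772e-13 J = 3.602 MeV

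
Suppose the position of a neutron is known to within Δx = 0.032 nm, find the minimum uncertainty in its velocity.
983.785 m/s

Using the Heisenberg uncertainty principle and Δp = mΔv:
ΔxΔp ≥ ℏ/2
Δx(mΔv) ≥ ℏ/2

The minimum uncertainty in velocity is:
Δv_min = ℏ/(2mΔx)
Δv_min = (1.055e-34 J·s) / (2 × 1.675e-27 kg × 3.200e-11 m)
Δv_min = 9.838e+02 m/s = 983.785 m/s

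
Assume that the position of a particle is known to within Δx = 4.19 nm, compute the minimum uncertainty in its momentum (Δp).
1.258 × 10^-26 kg·m/s

Using the Heisenberg uncertainty principle:
ΔxΔp ≥ ℏ/2

The minimum uncertainty in momentum is:
Δp_min = ℏ/(2Δx)
Δp_min = (1.055e-34 J·s) / (2 × 4.190e-09 m)
Δp_min = 1.258e-26 kg·m/s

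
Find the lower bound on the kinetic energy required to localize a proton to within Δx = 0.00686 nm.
110.232 meV

Localizing a particle requires giving it sufficient momentum uncertainty:

1. From uncertainty principle: Δp ≥ ℏ/(2Δx)
   Δp_min = (1.055e-34 J·s) / (2 × 6.860e-12 m)
   Δp_min = 7.686e-24 kg·m/s

2. This momentum uncertainty corresponds to kinetic energy:
   KE ≈ (Δp)²/(2m) = (7.686e-24)²/(2 × 1.673e-27 kg)
   KE = 1.766e-20 J = 110.232 meV

Tighter localization requires more energy.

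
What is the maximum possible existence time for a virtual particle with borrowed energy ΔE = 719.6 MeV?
4.573 × 10^-25 s

Using the energy-time uncertainty principle:
ΔEΔt ≥ ℏ/2

For a virtual particle borrowing energy ΔE, the maximum lifetime is:
Δt_max = ℏ/(2ΔE)

Converting energy:
ΔE = 719.6 MeV = 1.153e-10 J

Δt_max = (1.055e-34 J·s) / (2 × 1.153e-10 J)
Δt_max = 4.573e-25 s = 4.573 × 10^-25 s

Virtual particles with higher borrowed energy exist for shorter times.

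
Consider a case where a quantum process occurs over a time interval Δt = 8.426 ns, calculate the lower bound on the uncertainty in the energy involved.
39.058 neV

Using the energy-time uncertainty principle:
ΔEΔt ≥ ℏ/2

The minimum uncertainty in energy is:
ΔE_min = ℏ/(2Δt)
ΔE_min = (1.055e-34 J·s) / (2 × 8.426e-09 s)
ΔE_min = 6.258e-27 J = 39.058 neV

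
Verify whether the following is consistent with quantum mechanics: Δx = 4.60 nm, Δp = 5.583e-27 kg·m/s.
No, it violates the uncertainty principle (impossible measurement).

Calculate the product ΔxΔp:
ΔxΔp = (4.600e-09 m) × (5.583e-27 kg·m/s)
ΔxΔp = 2.568e-35 J·s

Compare to the minimum allowed value ℏ/2:
ℏ/2 = 5.273e-35 J·s

Since ΔxΔp = 2.568e-35 J·s < 5.273e-35 J·s = ℏ/2,
the measurement violates the uncertainty principle.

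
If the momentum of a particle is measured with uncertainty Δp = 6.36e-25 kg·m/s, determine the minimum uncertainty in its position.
82.907 pm

Using the Heisenberg uncertainty principle:
ΔxΔp ≥ ℏ/2

The minimum uncertainty in position is:
Δx_min = ℏ/(2Δp)
Δx_min = (1.055e-34 J·s) / (2 × 6.360e-25 kg·m/s)
Δx_min = 8.291e-11 m = 82.907 pm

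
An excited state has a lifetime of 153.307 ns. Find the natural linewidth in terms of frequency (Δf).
519.073 kHz

Using the energy-time uncertainty principle and E = hf:
ΔEΔt ≥ ℏ/2
hΔf·Δt ≥ ℏ/2

The minimum frequency uncertainty is:
Δf = ℏ/(2hτ) = 1/(4πτ)
Δf = 1/(4π × 1.533e-07 s)
Δf = 5.191e+05 Hz = 519.073 kHz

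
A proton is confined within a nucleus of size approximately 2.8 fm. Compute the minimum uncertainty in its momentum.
1.883 × 10^-20 kg·m/s

Using the Heisenberg uncertainty principle:
ΔxΔp ≥ ℏ/2

With Δx ≈ L = 2.800e-15 m (the confinement size):
Δp_min = ℏ/(2Δx)
Δp_min = (1.055e-34 J·s) / (2 × 2.800e-15 m)
Δp_min = 1.883e-20 kg·m/s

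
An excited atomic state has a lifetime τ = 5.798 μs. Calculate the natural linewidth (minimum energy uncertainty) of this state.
56.762 peV

Using the energy-time uncertainty principle:
ΔEΔt ≥ ℏ/2

The lifetime τ represents the time uncertainty Δt.
The natural linewidth (minimum energy uncertainty) is:

ΔE = ℏ/(2τ)
ΔE = (1.055e-34 J·s) / (2 × 5.798e-06 s)
ΔE = 9.094e-30 J = 56.762 peV

This natural linewidth limits the precision of spectroscopic measurements.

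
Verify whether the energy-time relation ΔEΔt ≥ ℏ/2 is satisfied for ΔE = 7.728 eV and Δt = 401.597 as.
Yes, it satisfies the uncertainty relation.

Calculate the product ΔEΔt:
ΔE = 7.728 eV = 1.238e-18 J
ΔEΔt = (1.238e-18 J) × (4.016e-16 s)
ΔEΔt = 4.972e-34 J·s

Compare to the minimum allowed value ℏ/2:
ℏ/2 = 5.273e-35 J·s

Since ΔEΔt = 4.972e-34 J·s ≥ 5.273e-35 J·s = ℏ/2,
this satisfies the uncertainty relation.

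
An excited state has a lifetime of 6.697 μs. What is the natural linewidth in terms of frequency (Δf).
11.883 kHz

Using the energy-time uncertainty principle and E = hf:
ΔEΔt ≥ ℏ/2
hΔf·Δt ≥ ℏ/2

The minimum frequency uncertainty is:
Δf = ℏ/(2hτ) = 1/(4πτ)
Δf = 1/(4π × 6.697e-06 s)
Δf = 1.188e+04 Hz = 11.883 kHz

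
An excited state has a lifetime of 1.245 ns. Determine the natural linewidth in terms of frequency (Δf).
63.918 MHz

Using the energy-time uncertainty principle and E = hf:
ΔEΔt ≥ ℏ/2
hΔf·Δt ≥ ℏ/2

The minimum frequency uncertainty is:
Δf = ℏ/(2hτ) = 1/(4πτ)
Δf = 1/(4π × 1.245e-09 s)
Δf = 6.392e+07 Hz = 63.918 MHz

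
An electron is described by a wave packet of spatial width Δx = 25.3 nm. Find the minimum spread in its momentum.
2.084 × 10^-27 kg·m/s

For a wave packet, the spatial width Δx and momentum spread Δp are related by the uncertainty principle:
ΔxΔp ≥ ℏ/2

The minimum momentum spread is:
Δp_min = ℏ/(2Δx)
Δp_min = (1.055e-34 J·s) / (2 × 2.530e-08 m)
Δp_min = 2.084e-27 kg·m/s

A wave packet cannot have both a well-defined position and well-defined momentum.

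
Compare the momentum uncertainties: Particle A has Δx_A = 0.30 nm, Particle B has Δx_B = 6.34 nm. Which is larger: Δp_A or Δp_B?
Particle A has the larger minimum momentum uncertainty, by a factor of 21.13.

For each particle, the minimum momentum uncertainty is Δp_min = ℏ/(2Δx):

Particle A: Δp_A = ℏ/(2×3.000e-10 m) = 1.758e-25 kg·m/s
Particle B: Δp_B = ℏ/(2×6.340e-09 m) = 8.317e-27 kg·m/s

Ratio: Δp_A/Δp_B = 21.13

Since Δp_min ∝ 1/Δx, the particle with smaller position uncertainty (A) has larger momentum uncertainty.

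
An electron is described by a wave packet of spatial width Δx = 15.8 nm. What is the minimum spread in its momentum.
3.337 × 10^-27 kg·m/s

For a wave packet, the spatial width Δx and momentum spread Δp are related by the uncertainty principle:
ΔxΔp ≥ ℏ/2

The minimum momentum spread is:
Δp_min = ℏ/(2Δx)
Δp_min = (1.055e-34 J·s) / (2 × 1.580e-08 m)
Δp_min = 3.337e-27 kg·m/s

A wave packet cannot have both a well-defined position and well-defined momentum.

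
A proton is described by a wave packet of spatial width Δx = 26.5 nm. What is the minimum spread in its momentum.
1.990 × 10^-27 kg·m/s

For a wave packet, the spatial width Δx and momentum spread Δp are related by the uncertainty principle:
ΔxΔp ≥ ℏ/2

The minimum momentum spread is:
Δp_min = ℏ/(2Δx)
Δp_min = (1.055e-34 J·s) / (2 × 2.650e-08 m)
Δp_min = 1.990e-27 kg·m/s

A wave packet cannot have both a well-defined position and well-defined momentum.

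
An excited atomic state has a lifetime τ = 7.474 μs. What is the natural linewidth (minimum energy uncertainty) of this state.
44.033 peV

Using the energy-time uncertainty principle:
ΔEΔt ≥ ℏ/2

The lifetime τ represents the time uncertainty Δt.
The natural linewidth (minimum energy uncertainty) is:

ΔE = ℏ/(2τ)
ΔE = (1.055e-34 J·s) / (2 × 7.474e-06 s)
ΔE = 7.055e-30 J = 44.033 peV

This natural linewidth limits the precision of spectroscopic measurements.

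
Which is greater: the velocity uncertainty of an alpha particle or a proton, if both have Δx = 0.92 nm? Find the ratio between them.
The proton has the larger minimum velocity uncertainty, by a ratio of 4.0.

For both particles, Δp_min = ℏ/(2Δx) = 5.731e-26 kg·m/s (same for both).

The velocity uncertainty is Δv = Δp/m:
- alpha particle: Δv = 5.731e-26 / 6.645e-27 = 8.626e+00 m/s = 8.626 m/s
- proton: Δv = 5.731e-26 / 1.673e-27 = 3.427e+01 m/s = 34.266 m/s

Ratio: 3.427e+01 / 8.626e+00 = 4.0

The lighter particle has larger velocity uncertainty because Δv ∝ 1/m.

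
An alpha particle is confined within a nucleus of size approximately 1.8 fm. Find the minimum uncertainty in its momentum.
2.929 × 10^-20 kg·m/s

Using the Heisenberg uncertainty principle:
ΔxΔp ≥ ℏ/2

With Δx ≈ L = 1.800e-15 m (the confinement size):
Δp_min = ℏ/(2Δx)
Δp_min = (1.055e-34 J·s) / (2 × 1.800e-15 m)
Δp_min = 2.929e-20 kg·m/s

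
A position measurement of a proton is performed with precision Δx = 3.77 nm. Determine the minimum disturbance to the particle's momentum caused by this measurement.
1.399 × 10^-26 kg·m/s

The uncertainty principle implies that measuring position disturbs momentum:
ΔxΔp ≥ ℏ/2

When we measure position with precision Δx, we necessarily introduce a momentum uncertainty:
Δp ≥ ℏ/(2Δx)
Δp_min = (1.055e-34 J·s) / (2 × 3.770e-09 m)
Δp_min = 1.399e-26 kg·m/s

The more precisely we measure position, the greater the momentum disturbance.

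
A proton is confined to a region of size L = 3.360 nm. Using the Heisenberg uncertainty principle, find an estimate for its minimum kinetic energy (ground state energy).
459.490 neV

Using the uncertainty principle to estimate ground state energy:

1. The position uncertainty is approximately the confinement size:
   Δx ≈ L = 3.360e-09 m

2. From ΔxΔp ≥ ℏ/2, the minimum momentum uncertainty is:
   Δp ≈ ℏ/(2L) = 1.569e-26 kg·m/s

3. The kinetic energy is approximately:
   KE ≈ (Δp)²/(2m) = (1.569e-26)²/(2 × 1.673e-27 kg)
   KE ≈ 7.362e-26 J = 459.490 neV

This is an order-of-magnitude estimate of the ground state energy.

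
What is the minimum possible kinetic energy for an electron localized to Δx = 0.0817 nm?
1.427 eV

Localizing a particle requires giving it sufficient momentum uncertainty:

1. From uncertainty principle: Δp ≥ ℏ/(2Δx)
   Δp_min = (1.055e-34 J·s) / (2 × 8.170e-11 m)
   Δp_min = 6.454e-25 kg·m/s

2. This momentum uncertainty corresponds to kinetic energy:
   KE ≈ (Δp)²/(2m) = (6.454e-25)²/(2 × 9.109e-31 kg)
   KE = 2.286e-19 J = 1.427 eV

Tighter localization requires more energy.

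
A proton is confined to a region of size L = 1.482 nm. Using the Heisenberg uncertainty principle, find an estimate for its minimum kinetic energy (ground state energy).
2.362 μeV

Using the uncertainty principle to estimate ground state energy:

1. The position uncertainty is approximately the confinement size:
   Δx ≈ L = 1.482e-09 m

2. From ΔxΔp ≥ ℏ/2, the minimum momentum uncertainty is:
   Δp ≈ ℏ/(2L) = 3.558e-26 kg·m/s

3. The kinetic energy is approximately:
   KE ≈ (Δp)²/(2m) = (3.558e-26)²/(2 × 1.673e-27 kg)
   KE ≈ 3.784e-25 J = 2.362 μeV

This is an order-of-magnitude estimate of the ground state energy.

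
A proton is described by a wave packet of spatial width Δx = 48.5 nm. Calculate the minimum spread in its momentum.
1.087 × 10^-27 kg·m/s

For a wave packet, the spatial width Δx and momentum spread Δp are related by the uncertainty principle:
ΔxΔp ≥ ℏ/2

The minimum momentum spread is:
Δp_min = ℏ/(2Δx)
Δp_min = (1.055e-34 J·s) / (2 × 4.850e-08 m)
Δp_min = 1.087e-27 kg·m/s

A wave packet cannot have both a well-defined position and well-defined momentum.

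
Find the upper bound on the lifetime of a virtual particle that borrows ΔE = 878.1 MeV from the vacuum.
3.748 × 10^-25 s

Using the energy-time uncertainty principle:
ΔEΔt ≥ ℏ/2

For a virtual particle borrowing energy ΔE, the maximum lifetime is:
Δt_max = ℏ/(2ΔE)

Converting energy:
ΔE = 878.1 MeV = 1.407e-10 J

Δt_max = (1.055e-34 J·s) / (2 × 1.407e-10 J)
Δt_max = 3.748e-25 s = 3.748 × 10^-25 s

Virtual particles with higher borrowed energy exist for shorter times.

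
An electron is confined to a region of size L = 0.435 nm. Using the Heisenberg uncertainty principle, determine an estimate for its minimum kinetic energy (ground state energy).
50.337 meV

Using the uncertainty principle to estimate ground state energy:

1. The position uncertainty is approximately the confinement size:
   Δx ≈ L = 4.350e-10 m

2. From ΔxΔp ≥ ℏ/2, the minimum momentum uncertainty is:
   Δp ≈ ℏ/(2L) = 1.212e-25 kg·m/s

3. The kinetic energy is approximately:
   KE ≈ (Δp)²/(2m) = (1.212e-25)²/(2 × 9.109e-31 kg)
   KE ≈ 8.065e-21 J = 50.337 meV

This is an order-of-magnitude estimate of the ground state energy.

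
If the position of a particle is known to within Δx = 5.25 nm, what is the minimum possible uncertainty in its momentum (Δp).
1.004 × 10^-26 kg·m/s

Using the Heisenberg uncertainty principle:
ΔxΔp ≥ ℏ/2

The minimum uncertainty in momentum is:
Δp_min = ℏ/(2Δx)
Δp_min = (1.055e-34 J·s) / (2 × 5.250e-09 m)
Δp_min = 1.004e-26 kg·m/s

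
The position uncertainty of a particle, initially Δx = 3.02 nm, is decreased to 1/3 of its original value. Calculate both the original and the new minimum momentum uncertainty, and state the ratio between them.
Original Δp_min = 1.746 × 10^-26 kg·m/s; new Δp'_min = 5.238 × 10^-26 kg·m/s; ratio Δp'_min/Δp_min = 3.

From the uncertainty principle ΔxΔp ≥ ℏ/2, the minimum momentum uncertainty is Δp_min = ℏ/(2Δx).

Original (Δx = 3.02 nm = 3.020e-09 m):
Δp_min = (1.055e-34 J·s)/(2 × 3.020e-09 m) = 1.746e-26 kg·m/s

When Δx → (1/3)Δx:
Δp'_min = ℏ/(2 × (1/3)Δx) = 3 × ℏ/(2Δx) = 3 × Δp_min
Δp'_min = 3 × 1.746e-26 kg·m/s = 5.238e-26 kg·m/s

Since Δp_min ∝ 1/Δx, when Δx is decreased to 1/3 of its original value, Δp_min increases to 3 times its original value.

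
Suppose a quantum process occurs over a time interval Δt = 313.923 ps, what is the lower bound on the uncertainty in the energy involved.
1.048 μeV

Using the energy-time uncertainty principle:
ΔEΔt ≥ ℏ/2

The minimum uncertainty in energy is:
ΔE_min = ℏ/(2Δt)
ΔE_min = (1.055e-34 J·s) / (2 × 3.139e-10 s)
ΔE_min = 1.680e-25 J = 1.048 μeV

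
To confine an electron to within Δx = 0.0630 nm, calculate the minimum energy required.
2.400 eV

Localizing a particle requires giving it sufficient momentum uncertainty:

1. From uncertainty principle: Δp ≥ ℏ/(2Δx)
   Δp_min = (1.055e-34 J·s) / (2 × 6.300e-11 m)
   Δp_min = 8.370e-25 kg·m/s

2. This momentum uncertainty corresponds to kinetic energy:
   KE ≈ (Δp)²/(2m) = (8.370e-25)²/(2 × 9.109e-31 kg)
   KE = 3.845e-19 J = 2.400 eV

Tighter localization requires more energy.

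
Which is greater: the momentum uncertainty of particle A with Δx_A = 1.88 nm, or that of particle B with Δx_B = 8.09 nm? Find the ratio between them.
Particle A has the larger minimum momentum uncertainty, by a factor of 4.30.

For each particle, the minimum momentum uncertainty is Δp_min = ℏ/(2Δx):

Particle A: Δp_A = ℏ/(2×1.880e-09 m) = 2.805e-26 kg·m/s
Particle B: Δp_B = ℏ/(2×8.090e-09 m) = 6.518e-27 kg·m/s

Ratio: Δp_A/Δp_B = 4.30

Since Δp_min ∝ 1/Δx, the particle with smaller position uncertainty (A) has larger momentum uncertainty.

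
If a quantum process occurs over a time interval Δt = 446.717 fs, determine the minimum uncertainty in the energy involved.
736.721 μeV

Using the energy-time uncertainty principle:
ΔEΔt ≥ ℏ/2

The minimum uncertainty in energy is:
ΔE_min = ℏ/(2Δt)
ΔE_min = (1.055e-34 J·s) / (2 × 4.467e-13 s)
ΔE_min = 1.180e-22 J = 736.721 μeV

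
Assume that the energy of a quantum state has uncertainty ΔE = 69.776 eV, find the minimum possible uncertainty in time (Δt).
4.717 as

Using the energy-time uncertainty principle:
ΔEΔt ≥ ℏ/2

The minimum uncertainty in time is:
Δt_min = ℏ/(2ΔE)
Δt_min = (1.055e-34 J·s) / (2 × 1.118e-17 J)
Δt_min = 4.717e-18 s = 4.717 as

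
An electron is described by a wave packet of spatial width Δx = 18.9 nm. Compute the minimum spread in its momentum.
2.790 × 10^-27 kg·m/s

For a wave packet, the spatial width Δx and momentum spread Δp are related by the uncertainty principle:
ΔxΔp ≥ ℏ/2

The minimum momentum spread is:
Δp_min = ℏ/(2Δx)
Δp_min = (1.055e-34 J·s) / (2 × 1.890e-08 m)
Δp_min = 2.790e-27 kg·m/s

A wave packet cannot have both a well-defined position and well-defined momentum.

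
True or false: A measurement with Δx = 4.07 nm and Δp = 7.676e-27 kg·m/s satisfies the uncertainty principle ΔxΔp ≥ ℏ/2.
No, it violates the uncertainty principle (impossible measurement).

Calculate the product ΔxΔp:
ΔxΔp = (4.070e-09 m) × (7.676e-27 kg·m/s)
ΔxΔp = 3.124e-35 J·s

Compare to the minimum allowed value ℏ/2:
ℏ/2 = 5.273e-35 J·s

Since ΔxΔp = 3.124e-35 J·s < 5.273e-35 J·s = ℏ/2,
the measurement violates the uncertainty principle.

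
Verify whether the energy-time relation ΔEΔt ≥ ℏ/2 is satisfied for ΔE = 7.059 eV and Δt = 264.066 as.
Yes, it satisfies the uncertainty relation.

Calculate the product ΔEΔt:
ΔE = 7.059 eV = 1.131e-18 J
ΔEΔt = (1.131e-18 J) × (2.641e-16 s)
ΔEΔt = 2.987e-34 J·s

Compare to the minimum allowed value ℏ/2:
ℏ/2 = 5.273e-35 J·s

Since ΔEΔt = 2.987e-34 J·s ≥ 5.273e-35 J·s = ℏ/2,
this satisfies the uncertainty relation.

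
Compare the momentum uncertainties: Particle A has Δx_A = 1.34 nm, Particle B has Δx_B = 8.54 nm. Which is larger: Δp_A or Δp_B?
Particle A has the larger minimum momentum uncertainty, by a factor of 6.37.

For each particle, the minimum momentum uncertainty is Δp_min = ℏ/(2Δx):

Particle A: Δp_A = ℏ/(2×1.340e-09 m) = 3.935e-26 kg·m/s
Particle B: Δp_B = ℏ/(2×8.540e-09 m) = 6.174e-27 kg·m/s

Ratio: Δp_A/Δp_B = 6.37

Since Δp_min ∝ 1/Δx, the particle with smaller position uncertainty (A) has larger momentum uncertainty.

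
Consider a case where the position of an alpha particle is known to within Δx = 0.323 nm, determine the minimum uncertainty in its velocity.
24.568 m/s

Using the Heisenberg uncertainty principle and Δp = mΔv:
ΔxΔp ≥ ℏ/2
Δx(mΔv) ≥ ℏ/2

The minimum uncertainty in velocity is:
Δv_min = ℏ/(2mΔx)
Δv_min = (1.055e-34 J·s) / (2 × 6.645e-27 kg × 3.230e-10 m)
Δv_min = 2.457e+01 m/s = 24.568 m/s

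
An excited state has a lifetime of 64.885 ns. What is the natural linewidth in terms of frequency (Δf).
1.226 MHz

Using the energy-time uncertainty principle and E = hf:
ΔEΔt ≥ ℏ/2
hΔf·Δt ≥ ℏ/2

The minimum frequency uncertainty is:
Δf = ℏ/(2hτ) = 1/(4πτ)
Δf = 1/(4π × 6.489e-08 s)
Δf = 1.226e+06 Hz = 1.226 MHz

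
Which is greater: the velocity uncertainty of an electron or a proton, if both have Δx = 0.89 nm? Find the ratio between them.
The electron has the larger minimum velocity uncertainty, by a ratio of 1836.2.

For both particles, Δp_min = ℏ/(2Δx) = 5.925e-26 kg·m/s (same for both).

The velocity uncertainty is Δv = Δp/m:
- electron: Δv = 5.925e-26 / 9.109e-31 = 6.504e+04 m/s = 65.038 km/s
- proton: Δv = 5.925e-26 / 1.673e-27 = 3.542e+01 m/s = 35.421 m/s

Ratio: 6.504e+04 / 3.542e+01 = 1836.2

The lighter particle has larger velocity uncertainty because Δv ∝ 1/m.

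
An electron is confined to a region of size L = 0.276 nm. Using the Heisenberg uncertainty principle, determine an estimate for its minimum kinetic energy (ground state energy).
125.039 meV

Using the uncertainty principle to estimate ground state energy:

1. The position uncertainty is approximately the confinement size:
   Δx ≈ L = 2.760e-10 m

2. From ΔxΔp ≥ ℏ/2, the minimum momentum uncertainty is:
   Δp ≈ ℏ/(2L) = 1.910e-25 kg·m/s

3. The kinetic energy is approximately:
   KE ≈ (Δp)²/(2m) = (1.910e-25)²/(2 × 9.109e-31 kg)
   KE ≈ 2.003e-20 J = 125.039 meV

This is an order-of-magnitude estimate of the ground state energy.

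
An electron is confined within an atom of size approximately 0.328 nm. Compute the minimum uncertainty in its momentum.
1.608 × 10^-25 kg·m/s

Using the Heisenberg uncertainty principle:
ΔxΔp ≥ ℏ/2

With Δx ≈ L = 3.280e-10 m (the confinement size):
Δp_min = ℏ/(2Δx)
Δp_min = (1.055e-34 J·s) / (2 × 3.280e-10 m)
Δp_min = 1.608e-25 kg·m/s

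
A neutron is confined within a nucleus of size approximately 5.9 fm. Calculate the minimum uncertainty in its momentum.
8.937 × 10^-21 kg·m/s

Using the Heisenberg uncertainty principle:
ΔxΔp ≥ ℏ/2

With Δx ≈ L = 5.900e-15 m (the confinement size):
Δp_min = ℏ/(2Δx)
Δp_min = (1.055e-34 J·s) / (2 × 5.900e-15 m)
Δp_min = 8.937e-21 kg·m/s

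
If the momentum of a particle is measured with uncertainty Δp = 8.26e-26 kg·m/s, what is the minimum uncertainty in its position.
638.361 pm

Using the Heisenberg uncertainty principle:
ΔxΔp ≥ ℏ/2

The minimum uncertainty in position is:
Δx_min = ℏ/(2Δp)
Δx_min = (1.055e-34 J·s) / (2 × 8.260e-26 kg·m/s)
Δx_min = 6.384e-10 m = 638.361 pm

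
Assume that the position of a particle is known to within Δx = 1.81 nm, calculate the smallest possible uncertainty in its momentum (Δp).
2.913 × 10^-26 kg·m/s

Using the Heisenberg uncertainty principle:
ΔxΔp ≥ ℏ/2

The minimum uncertainty in momentum is:
Δp_min = ℏ/(2Δx)
Δp_min = (1.055e-34 J·s) / (2 × 1.810e-09 m)
Δp_min = 2.913e-26 kg·m/s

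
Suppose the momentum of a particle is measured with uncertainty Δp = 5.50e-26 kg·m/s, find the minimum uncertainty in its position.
958.702 pm

Using the Heisenberg uncertainty principle:
ΔxΔp ≥ ℏ/2

The minimum uncertainty in position is:
Δx_min = ℏ/(2Δp)
Δx_min = (1.055e-34 J·s) / (2 × 5.500e-26 kg·m/s)
Δx_min = 9.587e-10 m = 958.702 pm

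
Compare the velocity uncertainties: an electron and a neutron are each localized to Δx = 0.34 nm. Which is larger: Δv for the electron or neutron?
The electron has the larger minimum velocity uncertainty, by a ratio of 1838.7.

For both particles, Δp_min = ℏ/(2Δx) = 1.551e-25 kg·m/s (same for both).

The velocity uncertainty is Δv = Δp/m:
- electron: Δv = 1.551e-25 / 9.109e-31 = 1.702e+05 m/s = 170.247 km/s
- neutron: Δv = 1.551e-25 / 1.675e-27 = 9.259e+01 m/s = 92.592 m/s

Ratio: 1.702e+05 / 9.259e+01 = 1838.7

The lighter particle has larger velocity uncertainty because Δv ∝ 1/m.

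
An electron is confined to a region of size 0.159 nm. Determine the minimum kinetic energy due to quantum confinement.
376.763 meV

Using the uncertainty principle:

1. Position uncertainty: Δx ≈ 1.590e-10 m
2. Minimum momentum uncertainty: Δp = ℏ/(2Δx) = 3.316e-25 kg·m/s
3. Minimum kinetic energy:
   KE = (Δp)²/(2m) = (3.316e-25)²/(2 × 9.109e-31 kg)
   KE = 6.036e-20 J = 376.763 meV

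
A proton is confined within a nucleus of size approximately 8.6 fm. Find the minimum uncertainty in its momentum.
6.131 × 10^-21 kg·m/s

Using the Heisenberg uncertainty principle:
ΔxΔp ≥ ℏ/2

With Δx ≈ L = 8.600e-15 m (the confinement size):
Δp_min = ℏ/(2Δx)
Δp_min = (1.055e-34 J·s) / (2 × 8.600e-15 m)
Δp_min = 6.131e-21 kg·m/s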